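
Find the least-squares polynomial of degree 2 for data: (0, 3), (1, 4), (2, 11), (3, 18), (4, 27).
87/35 + (57/35)x + (8/7)x²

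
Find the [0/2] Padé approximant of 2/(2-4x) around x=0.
1/(1 - 2*x)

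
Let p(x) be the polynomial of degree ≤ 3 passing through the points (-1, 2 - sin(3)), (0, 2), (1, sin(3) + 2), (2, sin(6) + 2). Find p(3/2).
5*sin(6)/16 + 7*sin(3)/8 + 2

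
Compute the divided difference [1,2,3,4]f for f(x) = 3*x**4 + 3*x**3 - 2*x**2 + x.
33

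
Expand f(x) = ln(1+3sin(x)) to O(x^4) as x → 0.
3*x - 9*x**2/2 + 17*x**3/2 + O(x**4)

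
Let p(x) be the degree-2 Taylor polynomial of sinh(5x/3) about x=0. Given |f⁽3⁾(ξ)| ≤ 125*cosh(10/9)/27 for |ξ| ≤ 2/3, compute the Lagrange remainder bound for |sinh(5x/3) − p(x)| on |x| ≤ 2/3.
500*cosh(10/9)/2187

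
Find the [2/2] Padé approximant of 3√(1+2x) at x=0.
(15*x**2/4 + 15*x/2 + 3)/(x**2/4 + 3*x/2 + 1)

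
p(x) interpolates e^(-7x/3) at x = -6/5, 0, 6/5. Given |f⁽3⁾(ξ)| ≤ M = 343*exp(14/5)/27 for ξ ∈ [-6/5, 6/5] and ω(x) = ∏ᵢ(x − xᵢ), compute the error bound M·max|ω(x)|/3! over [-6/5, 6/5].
2744*sqrt(3)*exp(14/5)/3375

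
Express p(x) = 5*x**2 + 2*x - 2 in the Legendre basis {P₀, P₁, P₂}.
(-1/3)P₀ + (2)P₁ + (10/3)P₂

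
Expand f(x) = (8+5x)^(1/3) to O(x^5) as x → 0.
2 + 5*x/12 - 25*x**2/288 + 625*x**3/20736 - 3125*x**4/248832 + O(x**5)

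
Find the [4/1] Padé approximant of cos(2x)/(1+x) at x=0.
(2*x**4/3 - 2*x**2 + 1)/(x + 1)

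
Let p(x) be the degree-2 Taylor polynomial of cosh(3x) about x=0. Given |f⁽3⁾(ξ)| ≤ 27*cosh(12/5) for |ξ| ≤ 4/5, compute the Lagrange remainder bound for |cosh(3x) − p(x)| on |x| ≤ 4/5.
288*cosh(12/5)/125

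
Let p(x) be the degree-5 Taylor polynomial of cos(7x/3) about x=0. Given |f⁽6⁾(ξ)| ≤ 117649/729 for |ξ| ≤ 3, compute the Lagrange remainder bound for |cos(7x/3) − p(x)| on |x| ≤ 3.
117649/720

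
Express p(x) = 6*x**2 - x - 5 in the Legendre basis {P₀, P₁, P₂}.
(-3)P₀ - P₁ + (4)P₂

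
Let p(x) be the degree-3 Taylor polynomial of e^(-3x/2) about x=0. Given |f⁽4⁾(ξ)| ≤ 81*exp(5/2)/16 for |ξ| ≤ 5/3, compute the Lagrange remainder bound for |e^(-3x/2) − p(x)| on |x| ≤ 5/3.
625*exp(5/2)/384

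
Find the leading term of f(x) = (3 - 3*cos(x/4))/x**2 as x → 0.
3/32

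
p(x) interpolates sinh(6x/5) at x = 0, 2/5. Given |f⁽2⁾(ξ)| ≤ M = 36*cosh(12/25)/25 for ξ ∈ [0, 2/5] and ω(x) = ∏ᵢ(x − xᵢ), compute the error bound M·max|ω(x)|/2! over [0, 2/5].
18*cosh(12/25)/625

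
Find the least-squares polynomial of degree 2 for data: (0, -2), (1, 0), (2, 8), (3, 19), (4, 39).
-64/35 + (-73/70)x + (39/14)x²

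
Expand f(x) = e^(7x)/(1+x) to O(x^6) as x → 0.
1 + 6*x + 37*x**2/2 + 116*x**3/3 + 491*x**4/8 + 4721*x**5/60 + O(x**6)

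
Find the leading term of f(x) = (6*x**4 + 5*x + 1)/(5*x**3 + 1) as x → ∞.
6*x/5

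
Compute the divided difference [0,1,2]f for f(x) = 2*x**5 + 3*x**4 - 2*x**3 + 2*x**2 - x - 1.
47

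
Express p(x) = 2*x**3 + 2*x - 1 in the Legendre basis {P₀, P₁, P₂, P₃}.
-P₀ + (16/5)P₁ + (4/5)P₃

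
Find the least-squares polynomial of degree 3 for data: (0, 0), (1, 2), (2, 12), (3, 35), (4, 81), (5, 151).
11/126 + (-197/756)x + (253/252)x² + (55/54)x³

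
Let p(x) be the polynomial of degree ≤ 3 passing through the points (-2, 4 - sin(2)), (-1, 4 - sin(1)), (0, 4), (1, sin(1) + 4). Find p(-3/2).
-7*sin(1)/8 - 5*sin(2)/16 + 4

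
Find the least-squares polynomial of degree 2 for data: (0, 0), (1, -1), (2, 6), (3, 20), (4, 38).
-13/35 + (-221/70)x + (45/14)x²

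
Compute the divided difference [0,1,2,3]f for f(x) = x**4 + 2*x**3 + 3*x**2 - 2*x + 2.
8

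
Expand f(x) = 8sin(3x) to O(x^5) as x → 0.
24*x - 36*x**3 + O(x**5)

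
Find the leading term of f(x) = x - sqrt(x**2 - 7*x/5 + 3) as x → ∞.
7/10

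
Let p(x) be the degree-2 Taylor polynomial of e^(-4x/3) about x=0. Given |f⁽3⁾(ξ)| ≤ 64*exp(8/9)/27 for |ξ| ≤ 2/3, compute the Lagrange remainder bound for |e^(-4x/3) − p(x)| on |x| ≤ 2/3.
256*exp(8/9)/2187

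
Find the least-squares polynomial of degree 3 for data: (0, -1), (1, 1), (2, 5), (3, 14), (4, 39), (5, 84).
-23/21 + (575/126)x + (-269/84)x² + (41/36)x³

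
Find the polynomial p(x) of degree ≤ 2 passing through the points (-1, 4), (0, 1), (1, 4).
3*x**2 + 1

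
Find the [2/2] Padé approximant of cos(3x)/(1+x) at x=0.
(-99*x**2/28 - 3*x/14 + 1)/(3*x**2/4 + 11*x/14 + 1)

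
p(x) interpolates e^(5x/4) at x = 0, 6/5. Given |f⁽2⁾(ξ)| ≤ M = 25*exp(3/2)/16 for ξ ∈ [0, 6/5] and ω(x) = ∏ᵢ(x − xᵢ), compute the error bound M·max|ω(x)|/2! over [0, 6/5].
9*exp(3/2)/32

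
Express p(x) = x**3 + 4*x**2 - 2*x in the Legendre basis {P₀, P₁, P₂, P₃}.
(4/3)P₀ + (-7/5)P₁ + (8/3)P₂ + (2/5)P₃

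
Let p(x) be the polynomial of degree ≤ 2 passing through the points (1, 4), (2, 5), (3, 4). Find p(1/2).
11/4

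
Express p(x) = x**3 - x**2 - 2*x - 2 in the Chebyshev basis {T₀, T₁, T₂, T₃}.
(-5/2)T₀ + (-5/4)T₁ + (-1/2)T₂ + (1/4)T₃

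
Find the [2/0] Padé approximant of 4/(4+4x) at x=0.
x**2 - x + 1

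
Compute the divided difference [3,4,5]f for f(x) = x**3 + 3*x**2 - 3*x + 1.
15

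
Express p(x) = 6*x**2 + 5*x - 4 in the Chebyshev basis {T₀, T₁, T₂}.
-T₀ + (5)T₁ + (3)T₂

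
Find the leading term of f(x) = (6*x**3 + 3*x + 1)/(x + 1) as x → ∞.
6*x**2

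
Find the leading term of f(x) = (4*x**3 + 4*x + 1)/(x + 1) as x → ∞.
4*x**2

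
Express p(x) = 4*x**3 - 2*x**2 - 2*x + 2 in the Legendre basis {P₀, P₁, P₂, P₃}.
(4/3)P₀ + (2/5)P₁ + (-4/3)P₂ + (8/5)P₃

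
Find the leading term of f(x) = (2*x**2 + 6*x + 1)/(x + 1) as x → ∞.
2*x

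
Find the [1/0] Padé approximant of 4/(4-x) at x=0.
x/4 + 1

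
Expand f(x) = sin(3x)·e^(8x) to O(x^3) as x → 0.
3*x + 24*x**2 + O(x**3)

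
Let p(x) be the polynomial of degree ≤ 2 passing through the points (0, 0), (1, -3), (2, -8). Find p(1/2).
-5/4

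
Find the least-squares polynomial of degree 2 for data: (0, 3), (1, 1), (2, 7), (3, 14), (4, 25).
86/35 + (-141/70)x + (27/14)x²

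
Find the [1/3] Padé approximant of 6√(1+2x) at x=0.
(21*x/2 + 6)/(x**3/8 - x**2/4 + 3*x/4 + 1)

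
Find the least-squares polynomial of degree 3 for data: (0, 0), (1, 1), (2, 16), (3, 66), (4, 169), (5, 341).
23/126 + (-161/108)x + (-163/126)x² + (329/108)x³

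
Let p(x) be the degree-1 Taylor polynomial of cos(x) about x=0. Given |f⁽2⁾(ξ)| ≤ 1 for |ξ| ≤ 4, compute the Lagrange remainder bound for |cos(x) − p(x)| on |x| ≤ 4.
8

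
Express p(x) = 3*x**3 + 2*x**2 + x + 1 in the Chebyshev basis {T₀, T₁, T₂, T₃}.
(2)T₀ + (13/4)T₁ + T₂ + (3/4)T₃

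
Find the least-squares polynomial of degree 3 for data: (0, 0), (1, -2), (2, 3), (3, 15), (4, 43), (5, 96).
-5/14 + (-1/84)x + (-11/7)x² + (13/12)x³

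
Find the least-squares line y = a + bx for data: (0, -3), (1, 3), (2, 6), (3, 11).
a = -5/2, b = 9/2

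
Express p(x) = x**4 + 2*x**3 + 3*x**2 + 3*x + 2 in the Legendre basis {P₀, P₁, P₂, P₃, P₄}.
(16/5)P₀ + (21/5)P₁ + (18/7)P₂ + (4/5)P₃ + (8/35)P₄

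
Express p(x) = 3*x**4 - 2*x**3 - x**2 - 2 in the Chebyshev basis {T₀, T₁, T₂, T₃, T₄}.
(-11/8)T₀ + (-3/2)T₁ + T₂ + (-1/2)T₃ + (3/8)T₄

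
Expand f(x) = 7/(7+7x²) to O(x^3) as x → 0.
1 - x**2 + O(x**3)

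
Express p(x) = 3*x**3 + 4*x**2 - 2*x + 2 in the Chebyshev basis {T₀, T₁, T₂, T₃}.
(4)T₀ + (1/4)T₁ + (2)T₂ + (3/4)T₃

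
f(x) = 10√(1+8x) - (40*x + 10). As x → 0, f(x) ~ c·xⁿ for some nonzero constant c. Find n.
2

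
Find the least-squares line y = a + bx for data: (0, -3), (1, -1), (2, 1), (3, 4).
a = -16/5, b = 23/10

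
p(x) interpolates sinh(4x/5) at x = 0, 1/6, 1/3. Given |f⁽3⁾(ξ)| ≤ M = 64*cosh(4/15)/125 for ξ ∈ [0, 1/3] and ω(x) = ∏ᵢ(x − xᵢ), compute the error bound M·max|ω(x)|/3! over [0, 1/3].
8*sqrt(3)*cosh(4/15)/91125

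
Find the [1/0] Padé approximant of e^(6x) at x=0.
6*x + 1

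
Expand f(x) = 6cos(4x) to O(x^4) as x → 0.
6 - 48*x**2 + O(x**4)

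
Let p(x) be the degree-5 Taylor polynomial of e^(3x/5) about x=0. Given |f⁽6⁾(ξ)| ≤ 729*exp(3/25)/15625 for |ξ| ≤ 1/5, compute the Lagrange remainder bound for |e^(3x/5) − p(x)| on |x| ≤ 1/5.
81*exp(3/25)/19531250000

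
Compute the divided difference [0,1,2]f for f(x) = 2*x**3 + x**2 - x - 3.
7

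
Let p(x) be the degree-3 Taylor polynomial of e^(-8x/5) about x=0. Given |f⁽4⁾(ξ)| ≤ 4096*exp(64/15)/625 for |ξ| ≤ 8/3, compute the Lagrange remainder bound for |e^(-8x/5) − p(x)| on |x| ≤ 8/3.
2097152*exp(64/15)/151875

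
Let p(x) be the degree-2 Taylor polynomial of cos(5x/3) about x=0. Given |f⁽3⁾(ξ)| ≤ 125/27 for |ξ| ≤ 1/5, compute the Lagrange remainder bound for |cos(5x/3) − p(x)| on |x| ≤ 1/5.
1/162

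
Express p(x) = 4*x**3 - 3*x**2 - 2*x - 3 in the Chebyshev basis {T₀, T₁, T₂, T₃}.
(-9/2)T₀ + T₁ + (-3/2)T₂ + T₃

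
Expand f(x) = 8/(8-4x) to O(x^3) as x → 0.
1 + x/2 + x**2/4 + O(x**3)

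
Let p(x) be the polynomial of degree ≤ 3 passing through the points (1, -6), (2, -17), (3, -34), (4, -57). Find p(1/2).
-11/4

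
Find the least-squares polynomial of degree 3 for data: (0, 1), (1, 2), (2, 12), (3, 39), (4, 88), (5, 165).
137/126 + (-1763/756)x + (487/252)x² + (55/54)x³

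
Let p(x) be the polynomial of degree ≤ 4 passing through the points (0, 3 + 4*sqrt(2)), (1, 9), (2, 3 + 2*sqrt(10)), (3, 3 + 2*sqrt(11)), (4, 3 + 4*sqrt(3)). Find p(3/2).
-5*sqrt(11)/16 - 5*sqrt(2)/32 + 3*sqrt(3)/32 + 45*sqrt(10)/32 + 93/16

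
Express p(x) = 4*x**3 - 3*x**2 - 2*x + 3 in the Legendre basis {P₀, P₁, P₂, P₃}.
(2)P₀ + (2/5)P₁ + (-2)P₂ + (8/5)P₃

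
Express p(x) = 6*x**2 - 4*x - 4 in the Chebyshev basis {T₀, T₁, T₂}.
-T₀ + (-4)T₁ + (3)T₂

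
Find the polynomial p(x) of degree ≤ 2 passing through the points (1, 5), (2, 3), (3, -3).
-2*x**2 + 4*x + 3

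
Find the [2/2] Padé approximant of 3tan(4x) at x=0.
12*x/(1 - 16*x**2/3)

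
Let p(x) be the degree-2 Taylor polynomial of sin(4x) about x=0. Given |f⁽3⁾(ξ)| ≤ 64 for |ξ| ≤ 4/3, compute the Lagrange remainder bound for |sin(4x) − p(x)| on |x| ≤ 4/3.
2048/81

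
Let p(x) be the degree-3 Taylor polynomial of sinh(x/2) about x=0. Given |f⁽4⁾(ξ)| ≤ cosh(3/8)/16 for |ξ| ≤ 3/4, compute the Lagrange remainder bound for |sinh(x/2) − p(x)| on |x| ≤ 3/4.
27*cosh(3/8)/32768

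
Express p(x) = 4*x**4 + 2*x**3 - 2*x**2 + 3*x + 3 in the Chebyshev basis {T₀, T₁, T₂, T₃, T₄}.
(7/2)T₀ + (9/2)T₁ + T₂ + (1/2)T₃ + (1/2)T₄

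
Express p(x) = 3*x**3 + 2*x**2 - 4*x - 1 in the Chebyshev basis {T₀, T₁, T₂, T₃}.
(-7/4)T₁ + T₂ + (3/4)T₃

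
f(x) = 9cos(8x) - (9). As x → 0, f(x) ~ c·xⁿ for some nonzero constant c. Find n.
2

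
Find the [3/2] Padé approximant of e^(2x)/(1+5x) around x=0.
(2936*x**3/8295 + 402*x**2/395 + 4173*x/2765 + 1)/(-6787*x**2/2765 + 12468*x/2765 + 1)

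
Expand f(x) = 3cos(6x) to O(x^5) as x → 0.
3 - 54*x**2 + 162*x**4 + O(x**5)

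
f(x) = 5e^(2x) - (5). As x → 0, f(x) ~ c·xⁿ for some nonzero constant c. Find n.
1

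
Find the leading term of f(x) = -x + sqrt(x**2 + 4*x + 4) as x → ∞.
2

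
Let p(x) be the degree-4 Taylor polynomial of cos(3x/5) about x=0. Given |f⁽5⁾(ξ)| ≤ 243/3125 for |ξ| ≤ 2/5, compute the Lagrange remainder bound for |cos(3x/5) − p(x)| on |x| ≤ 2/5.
324/48828125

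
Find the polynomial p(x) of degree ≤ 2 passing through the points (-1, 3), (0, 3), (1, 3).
3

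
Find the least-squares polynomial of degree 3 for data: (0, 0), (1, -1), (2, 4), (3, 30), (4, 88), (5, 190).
8/63 + (-419/378)x + (-631/252)x² + (223/108)x³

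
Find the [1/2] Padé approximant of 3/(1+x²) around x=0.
3/(x**2 + 1)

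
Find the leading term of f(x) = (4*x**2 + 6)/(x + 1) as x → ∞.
4*x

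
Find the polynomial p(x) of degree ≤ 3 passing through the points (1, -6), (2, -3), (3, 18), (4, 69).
2*x**3 - 3*x**2 - 2*x - 3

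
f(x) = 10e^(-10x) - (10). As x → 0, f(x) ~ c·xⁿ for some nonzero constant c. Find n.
1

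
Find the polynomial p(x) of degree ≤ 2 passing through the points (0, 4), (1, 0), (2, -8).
-2*x**2 - 2*x + 4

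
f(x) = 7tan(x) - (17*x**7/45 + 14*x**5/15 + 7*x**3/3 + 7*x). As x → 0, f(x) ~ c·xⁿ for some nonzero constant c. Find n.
9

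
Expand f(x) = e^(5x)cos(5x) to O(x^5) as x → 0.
1 + 5*x - 125*x**3/3 - 625*x**4/6 + O(x**5)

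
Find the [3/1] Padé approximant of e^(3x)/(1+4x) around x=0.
(2583*x**3/472 + 1035*x**2/236 + 735*x/236 + 1)/(971*x/236 + 1)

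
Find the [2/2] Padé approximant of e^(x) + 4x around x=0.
(-7*x**2/12 + 67*x/14 + 1)/(-x**2/84 - 3*x/14 + 1)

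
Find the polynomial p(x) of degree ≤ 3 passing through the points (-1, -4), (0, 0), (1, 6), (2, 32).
3*x**3 + x**2 + 2*x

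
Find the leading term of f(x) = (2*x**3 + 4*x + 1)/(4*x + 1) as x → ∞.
x**2/2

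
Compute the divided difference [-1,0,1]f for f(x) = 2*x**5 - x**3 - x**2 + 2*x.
-1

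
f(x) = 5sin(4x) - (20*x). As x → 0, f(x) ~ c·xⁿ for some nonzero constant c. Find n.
3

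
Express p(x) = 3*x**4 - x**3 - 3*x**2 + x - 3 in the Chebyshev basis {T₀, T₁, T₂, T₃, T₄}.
(-27/8)T₀ + (1/4)T₁ + (-1/4)T₃ + (3/8)T₄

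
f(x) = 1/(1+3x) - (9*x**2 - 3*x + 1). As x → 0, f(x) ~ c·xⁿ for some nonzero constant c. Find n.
3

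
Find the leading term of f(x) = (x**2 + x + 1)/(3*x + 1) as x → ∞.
x/3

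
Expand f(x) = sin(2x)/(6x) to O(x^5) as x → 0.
1/3 - 2*x**2/9 + 2*x**4/45 + O(x**5)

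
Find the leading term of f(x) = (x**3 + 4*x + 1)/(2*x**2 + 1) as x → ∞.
x/2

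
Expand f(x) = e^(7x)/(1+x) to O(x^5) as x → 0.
1 + 6*x + 37*x**2/2 + 116*x**3/3 + 491*x**4/8 + O(x**5)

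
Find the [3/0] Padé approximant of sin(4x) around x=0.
-32*x**3/3 + 4*x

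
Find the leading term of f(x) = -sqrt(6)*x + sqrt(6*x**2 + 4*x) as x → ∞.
sqrt(6)/3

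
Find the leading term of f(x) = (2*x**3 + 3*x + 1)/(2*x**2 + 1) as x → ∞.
x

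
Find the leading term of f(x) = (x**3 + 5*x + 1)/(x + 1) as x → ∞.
x**2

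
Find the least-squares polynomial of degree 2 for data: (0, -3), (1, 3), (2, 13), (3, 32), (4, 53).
-106/35 + (207/70)x + (39/14)x²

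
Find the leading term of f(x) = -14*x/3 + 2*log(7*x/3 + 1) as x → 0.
-49*x**2/9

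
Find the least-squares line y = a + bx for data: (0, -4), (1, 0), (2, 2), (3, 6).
a = -19/5, b = 16/5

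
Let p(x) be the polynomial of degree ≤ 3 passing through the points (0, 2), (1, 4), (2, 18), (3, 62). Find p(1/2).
21/8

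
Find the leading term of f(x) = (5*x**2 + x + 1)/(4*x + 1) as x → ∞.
5*x/4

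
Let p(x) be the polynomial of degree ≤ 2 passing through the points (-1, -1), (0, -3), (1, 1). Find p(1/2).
-7/4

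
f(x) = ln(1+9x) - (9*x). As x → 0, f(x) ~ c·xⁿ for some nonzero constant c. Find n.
2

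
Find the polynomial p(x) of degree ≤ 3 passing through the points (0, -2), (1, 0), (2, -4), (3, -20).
-x**3 + 3*x - 2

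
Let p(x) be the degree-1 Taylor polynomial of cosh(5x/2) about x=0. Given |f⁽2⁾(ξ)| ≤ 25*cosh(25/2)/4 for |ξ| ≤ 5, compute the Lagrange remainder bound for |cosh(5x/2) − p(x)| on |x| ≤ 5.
625*cosh(25/2)/8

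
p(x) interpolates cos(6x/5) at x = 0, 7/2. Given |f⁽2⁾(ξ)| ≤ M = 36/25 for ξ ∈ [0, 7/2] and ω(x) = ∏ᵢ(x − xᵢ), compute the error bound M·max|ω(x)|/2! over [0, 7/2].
441/200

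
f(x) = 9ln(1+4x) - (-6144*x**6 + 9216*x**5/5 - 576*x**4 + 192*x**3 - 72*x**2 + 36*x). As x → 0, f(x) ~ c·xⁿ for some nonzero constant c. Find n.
7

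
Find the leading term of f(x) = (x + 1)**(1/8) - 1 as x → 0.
x/8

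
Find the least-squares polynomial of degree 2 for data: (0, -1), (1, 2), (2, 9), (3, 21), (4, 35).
-8/7 + (97/70)x + (27/14)x²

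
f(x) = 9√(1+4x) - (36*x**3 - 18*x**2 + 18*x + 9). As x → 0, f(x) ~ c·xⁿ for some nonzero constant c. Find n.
4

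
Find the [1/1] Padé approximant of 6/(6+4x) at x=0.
1/(2*x/3 + 1)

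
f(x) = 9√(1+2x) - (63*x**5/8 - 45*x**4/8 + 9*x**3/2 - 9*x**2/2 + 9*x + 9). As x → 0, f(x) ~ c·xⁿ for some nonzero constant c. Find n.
6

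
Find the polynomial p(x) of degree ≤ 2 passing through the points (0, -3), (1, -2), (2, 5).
3*x**2 - 2*x - 3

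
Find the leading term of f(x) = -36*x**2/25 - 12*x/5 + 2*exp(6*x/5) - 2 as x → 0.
72*x**3/125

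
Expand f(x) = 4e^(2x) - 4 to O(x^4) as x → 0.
8*x + 8*x**2 + 16*x**3/3 + O(x**4)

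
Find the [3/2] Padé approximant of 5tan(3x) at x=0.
(-9*x**3 + 15*x)/(1 - 18*x**2/5)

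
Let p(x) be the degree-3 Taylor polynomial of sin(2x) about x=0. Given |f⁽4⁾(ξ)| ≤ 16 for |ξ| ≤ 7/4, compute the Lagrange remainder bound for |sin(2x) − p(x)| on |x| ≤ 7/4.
2401/384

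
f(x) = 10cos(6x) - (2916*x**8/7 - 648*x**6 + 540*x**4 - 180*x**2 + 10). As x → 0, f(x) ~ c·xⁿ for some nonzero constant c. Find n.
10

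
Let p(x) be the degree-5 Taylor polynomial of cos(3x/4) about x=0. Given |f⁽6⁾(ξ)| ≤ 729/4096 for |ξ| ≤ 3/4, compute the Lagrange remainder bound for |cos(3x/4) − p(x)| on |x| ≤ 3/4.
59049/1342177280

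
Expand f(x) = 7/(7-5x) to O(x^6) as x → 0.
1 + 5*x/7 + 25*x**2/49 + 125*x**3/343 + 625*x**4/2401 + 3125*x**5/16807 + O(x**6)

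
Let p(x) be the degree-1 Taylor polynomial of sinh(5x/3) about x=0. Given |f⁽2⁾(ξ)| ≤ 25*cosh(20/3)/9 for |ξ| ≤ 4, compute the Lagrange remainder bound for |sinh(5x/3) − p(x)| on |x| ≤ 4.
200*cosh(20/3)/9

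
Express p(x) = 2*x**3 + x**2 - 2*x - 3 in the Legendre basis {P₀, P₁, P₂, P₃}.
(-8/3)P₀ + (-4/5)P₁ + (2/3)P₂ + (4/5)P₃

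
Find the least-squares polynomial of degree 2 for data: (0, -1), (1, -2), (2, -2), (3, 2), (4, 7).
-32/35 + (-18/7)x + (8/7)x²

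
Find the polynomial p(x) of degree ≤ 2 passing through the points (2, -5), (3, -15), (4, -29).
3 - 2*x**2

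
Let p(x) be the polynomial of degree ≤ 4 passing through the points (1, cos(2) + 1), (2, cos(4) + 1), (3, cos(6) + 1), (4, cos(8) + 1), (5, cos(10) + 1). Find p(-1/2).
1155*cos(2)/128 + 315*cos(10)/128 + 1 - 385*cos(8)/32 - 693*cos(4)/32 + 1485*cos(6)/64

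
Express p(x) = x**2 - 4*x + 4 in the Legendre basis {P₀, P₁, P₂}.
(13/3)P₀ + (-4)P₁ + (2/3)P₂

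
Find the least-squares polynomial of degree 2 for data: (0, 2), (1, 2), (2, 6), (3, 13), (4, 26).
15/7 + (-167/70)x + (29/14)x²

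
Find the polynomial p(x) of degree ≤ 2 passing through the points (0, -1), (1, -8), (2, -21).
-3*x**2 - 4*x - 1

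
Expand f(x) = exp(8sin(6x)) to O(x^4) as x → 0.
1 + 48*x + 1152*x**2 + 18144*x**3 + O(x**4)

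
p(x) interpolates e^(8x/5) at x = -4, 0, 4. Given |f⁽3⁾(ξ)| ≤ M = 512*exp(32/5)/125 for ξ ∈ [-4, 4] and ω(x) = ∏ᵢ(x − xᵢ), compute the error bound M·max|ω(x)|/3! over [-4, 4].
32768*sqrt(3)*exp(32/5)/3375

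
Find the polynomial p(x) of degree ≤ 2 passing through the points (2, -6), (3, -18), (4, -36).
-3*x**2 + 3*x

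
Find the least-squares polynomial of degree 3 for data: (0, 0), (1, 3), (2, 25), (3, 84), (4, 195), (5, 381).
-17/126 + (239/756)x + (8/63)x² + (325/108)x³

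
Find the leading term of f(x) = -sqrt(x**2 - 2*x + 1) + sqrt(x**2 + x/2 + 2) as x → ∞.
5/4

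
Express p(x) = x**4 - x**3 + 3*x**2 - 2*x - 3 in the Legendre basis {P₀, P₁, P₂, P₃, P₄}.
(-9/5)P₀ + (-13/5)P₁ + (18/7)P₂ + (-2/5)P₃ + (8/35)P₄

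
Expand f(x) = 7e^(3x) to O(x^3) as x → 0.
7 + 21*x + 63*x**2/2 + O(x**3)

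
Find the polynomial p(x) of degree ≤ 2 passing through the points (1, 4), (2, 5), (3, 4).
-x**2 + 4*x + 1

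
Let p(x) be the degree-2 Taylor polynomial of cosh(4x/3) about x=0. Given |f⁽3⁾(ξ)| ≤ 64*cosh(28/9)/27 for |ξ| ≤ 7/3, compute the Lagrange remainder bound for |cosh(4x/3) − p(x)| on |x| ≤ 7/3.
10976*cosh(28/9)/2187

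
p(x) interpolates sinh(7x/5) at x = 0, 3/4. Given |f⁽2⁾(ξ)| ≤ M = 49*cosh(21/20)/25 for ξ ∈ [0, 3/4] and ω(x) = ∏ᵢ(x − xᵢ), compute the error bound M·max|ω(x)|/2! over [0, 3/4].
441*cosh(21/20)/3200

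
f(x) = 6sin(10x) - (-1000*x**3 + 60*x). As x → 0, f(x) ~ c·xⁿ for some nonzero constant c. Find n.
5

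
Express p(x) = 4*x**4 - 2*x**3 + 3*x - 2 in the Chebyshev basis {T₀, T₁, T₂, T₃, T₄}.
(-1/2)T₀ + (3/2)T₁ + (2)T₂ + (-1/2)T₃ + (1/2)T₄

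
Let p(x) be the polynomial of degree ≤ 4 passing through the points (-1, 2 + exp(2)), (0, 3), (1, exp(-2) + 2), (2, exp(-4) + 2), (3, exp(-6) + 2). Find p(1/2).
(-20*exp(2) + 3 + 90*exp(4) + (316 - 5*exp(2))*exp(6))*exp(-6)/128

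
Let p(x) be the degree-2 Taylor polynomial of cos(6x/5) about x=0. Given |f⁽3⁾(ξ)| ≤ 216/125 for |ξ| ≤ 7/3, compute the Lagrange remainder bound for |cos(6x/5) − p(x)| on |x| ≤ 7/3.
1372/375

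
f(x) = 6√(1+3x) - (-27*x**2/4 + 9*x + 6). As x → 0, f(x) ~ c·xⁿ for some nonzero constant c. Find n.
3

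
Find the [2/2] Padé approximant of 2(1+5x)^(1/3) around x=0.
(350*x**2/27 + 35*x/3 + 2)/(125*x**2/54 + 25*x/6 + 1)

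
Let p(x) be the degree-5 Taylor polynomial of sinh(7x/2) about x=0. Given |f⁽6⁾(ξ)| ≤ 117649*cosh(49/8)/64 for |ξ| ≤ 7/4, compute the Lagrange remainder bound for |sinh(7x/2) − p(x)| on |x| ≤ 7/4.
13841287201*cosh(49/8)/188743680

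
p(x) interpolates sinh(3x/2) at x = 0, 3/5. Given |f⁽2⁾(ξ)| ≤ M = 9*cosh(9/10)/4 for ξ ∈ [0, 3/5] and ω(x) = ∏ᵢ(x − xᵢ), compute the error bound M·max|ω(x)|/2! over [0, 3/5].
81*cosh(9/10)/800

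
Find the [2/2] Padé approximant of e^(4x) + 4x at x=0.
(20*x**2/3 + 8*x + 1)/(1 - 4*x**2/3)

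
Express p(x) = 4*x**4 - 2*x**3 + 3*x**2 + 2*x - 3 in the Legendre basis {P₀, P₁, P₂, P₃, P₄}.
(-6/5)P₀ + (4/5)P₁ + (30/7)P₂ + (-4/5)P₃ + (32/35)P₄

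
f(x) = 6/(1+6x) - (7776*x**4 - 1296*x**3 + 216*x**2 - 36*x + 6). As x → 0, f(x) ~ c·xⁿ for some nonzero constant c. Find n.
5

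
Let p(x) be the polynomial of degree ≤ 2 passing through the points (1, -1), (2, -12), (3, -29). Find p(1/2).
9/4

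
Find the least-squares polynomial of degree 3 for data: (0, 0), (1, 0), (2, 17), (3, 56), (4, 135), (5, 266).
-41/126 + (-673/756)x + (2/9)x² + (229/108)x³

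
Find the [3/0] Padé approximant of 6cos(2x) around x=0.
6 - 12*x**2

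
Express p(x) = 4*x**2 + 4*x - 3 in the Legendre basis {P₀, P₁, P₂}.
(-5/3)P₀ + (4)P₁ + (8/3)P₂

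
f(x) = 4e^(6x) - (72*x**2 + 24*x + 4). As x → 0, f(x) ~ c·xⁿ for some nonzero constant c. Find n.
3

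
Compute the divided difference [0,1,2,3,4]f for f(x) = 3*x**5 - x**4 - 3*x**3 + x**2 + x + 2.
29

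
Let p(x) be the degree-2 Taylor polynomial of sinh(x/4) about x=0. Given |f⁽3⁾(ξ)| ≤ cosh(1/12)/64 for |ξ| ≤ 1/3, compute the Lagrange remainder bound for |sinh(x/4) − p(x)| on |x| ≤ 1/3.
cosh(1/12)/10368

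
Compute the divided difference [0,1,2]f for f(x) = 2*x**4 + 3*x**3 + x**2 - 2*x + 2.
24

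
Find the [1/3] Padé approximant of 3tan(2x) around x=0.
6*x/(1 - 4*x**2/3)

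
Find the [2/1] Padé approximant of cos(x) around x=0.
1 - x**2/2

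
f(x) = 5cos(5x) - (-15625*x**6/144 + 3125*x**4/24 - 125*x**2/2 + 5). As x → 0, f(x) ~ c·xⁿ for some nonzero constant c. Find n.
8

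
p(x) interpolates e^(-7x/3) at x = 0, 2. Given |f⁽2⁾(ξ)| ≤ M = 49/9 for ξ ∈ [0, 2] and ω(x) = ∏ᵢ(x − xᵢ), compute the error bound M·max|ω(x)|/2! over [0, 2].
49/18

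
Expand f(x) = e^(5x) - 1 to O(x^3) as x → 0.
5*x + 25*x**2/2 + O(x**3)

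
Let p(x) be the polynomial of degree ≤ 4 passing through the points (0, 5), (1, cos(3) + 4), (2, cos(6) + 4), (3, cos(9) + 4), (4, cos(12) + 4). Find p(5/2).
15*cos(9)/32 - 5*cos(12)/128 - 5*cos(3)/32 + 45*cos(6)/64 + 515/128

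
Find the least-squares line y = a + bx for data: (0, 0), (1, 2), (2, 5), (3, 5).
a = 3/10, b = 9/5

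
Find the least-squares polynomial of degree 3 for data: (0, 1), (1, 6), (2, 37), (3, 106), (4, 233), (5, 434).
17/21 + (-4/9)x + (74/21)x² + (25/9)x³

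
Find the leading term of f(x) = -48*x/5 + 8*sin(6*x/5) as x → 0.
-288*x**3/125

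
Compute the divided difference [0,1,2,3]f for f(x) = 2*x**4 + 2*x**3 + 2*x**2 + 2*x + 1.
14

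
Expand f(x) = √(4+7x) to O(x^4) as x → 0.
2 + 7*x/4 - 49*x**2/64 + 343*x**3/512 + O(x**4)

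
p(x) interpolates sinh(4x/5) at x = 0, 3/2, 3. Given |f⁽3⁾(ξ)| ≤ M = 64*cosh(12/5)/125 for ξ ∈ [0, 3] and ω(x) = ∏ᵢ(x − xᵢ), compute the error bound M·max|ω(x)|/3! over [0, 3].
8*sqrt(3)*cosh(12/5)/125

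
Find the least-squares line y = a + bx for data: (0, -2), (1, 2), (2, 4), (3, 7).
a = -8/5, b = 29/10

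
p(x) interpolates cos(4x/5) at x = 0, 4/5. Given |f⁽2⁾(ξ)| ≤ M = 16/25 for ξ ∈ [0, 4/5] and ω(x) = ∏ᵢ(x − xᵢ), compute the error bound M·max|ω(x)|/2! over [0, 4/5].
32/625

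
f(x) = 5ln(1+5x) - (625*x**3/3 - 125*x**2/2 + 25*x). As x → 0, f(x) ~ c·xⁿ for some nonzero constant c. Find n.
4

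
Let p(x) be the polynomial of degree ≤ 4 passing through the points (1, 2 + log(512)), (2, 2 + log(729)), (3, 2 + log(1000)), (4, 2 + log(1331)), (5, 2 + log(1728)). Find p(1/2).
2 + log(1677721600000000*11**(25/32)*2**(83/128)*3**(17/128)*5**(55/64)/187183371521817)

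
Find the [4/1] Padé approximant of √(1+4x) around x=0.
(6*x**4/5 - 8*x**3/5 + 18*x**2/5 + 24*x/5 + 1)/(14*x/5 + 1)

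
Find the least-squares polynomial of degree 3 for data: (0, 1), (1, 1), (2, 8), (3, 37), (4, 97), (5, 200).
8/7 + (-7/6)x + (-39/28)x² + (23/12)x³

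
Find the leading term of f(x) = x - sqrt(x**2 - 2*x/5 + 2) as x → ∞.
1/5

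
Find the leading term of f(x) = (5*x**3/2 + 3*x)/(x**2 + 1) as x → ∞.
5*x/2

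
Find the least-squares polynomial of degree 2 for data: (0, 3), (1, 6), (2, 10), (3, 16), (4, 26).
23/7 + (36/35)x + (8/7)x²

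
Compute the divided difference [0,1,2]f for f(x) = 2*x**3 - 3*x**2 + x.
3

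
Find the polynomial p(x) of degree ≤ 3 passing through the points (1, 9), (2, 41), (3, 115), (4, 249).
3*x**3 + 3*x**2 + 2*x + 1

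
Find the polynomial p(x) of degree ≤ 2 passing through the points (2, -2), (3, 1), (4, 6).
x**2 - 2*x - 2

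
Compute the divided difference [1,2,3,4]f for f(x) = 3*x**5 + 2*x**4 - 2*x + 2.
215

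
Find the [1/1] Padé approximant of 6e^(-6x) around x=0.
(6 - 18*x)/(3*x + 1)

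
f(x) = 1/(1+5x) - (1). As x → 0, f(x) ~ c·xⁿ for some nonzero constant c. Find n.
1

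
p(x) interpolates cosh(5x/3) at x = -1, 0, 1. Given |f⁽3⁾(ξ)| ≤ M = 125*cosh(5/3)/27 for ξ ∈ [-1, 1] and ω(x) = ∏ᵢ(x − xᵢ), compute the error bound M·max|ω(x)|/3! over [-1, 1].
125*sqrt(3)*cosh(5/3)/729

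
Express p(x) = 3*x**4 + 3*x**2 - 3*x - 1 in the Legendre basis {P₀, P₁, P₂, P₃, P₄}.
(3/5)P₀ + (-3)P₁ + (26/7)P₂ + (24/35)P₄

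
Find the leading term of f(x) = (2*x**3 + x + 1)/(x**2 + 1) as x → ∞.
2*x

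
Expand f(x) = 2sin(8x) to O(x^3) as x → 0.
16*x + O(x**3)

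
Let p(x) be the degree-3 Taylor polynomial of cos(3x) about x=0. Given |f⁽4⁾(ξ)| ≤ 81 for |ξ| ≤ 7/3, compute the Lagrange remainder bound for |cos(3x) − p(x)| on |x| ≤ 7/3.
2401/24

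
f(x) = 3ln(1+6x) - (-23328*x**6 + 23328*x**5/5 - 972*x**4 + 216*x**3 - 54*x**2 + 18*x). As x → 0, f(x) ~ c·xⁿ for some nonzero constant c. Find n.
7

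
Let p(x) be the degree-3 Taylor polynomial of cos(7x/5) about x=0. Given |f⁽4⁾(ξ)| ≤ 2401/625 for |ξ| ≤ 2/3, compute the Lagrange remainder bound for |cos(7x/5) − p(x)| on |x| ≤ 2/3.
4802/151875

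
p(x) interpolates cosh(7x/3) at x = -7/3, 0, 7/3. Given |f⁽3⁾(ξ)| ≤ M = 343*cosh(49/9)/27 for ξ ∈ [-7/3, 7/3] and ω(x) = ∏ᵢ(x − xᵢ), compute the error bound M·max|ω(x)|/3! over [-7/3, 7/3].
117649*sqrt(3)*cosh(49/9)/19683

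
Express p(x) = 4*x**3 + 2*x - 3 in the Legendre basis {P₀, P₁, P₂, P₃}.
(-3)P₀ + (22/5)P₁ + (8/5)P₃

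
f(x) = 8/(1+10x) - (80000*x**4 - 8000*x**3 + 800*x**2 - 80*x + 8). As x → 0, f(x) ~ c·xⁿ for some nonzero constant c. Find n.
5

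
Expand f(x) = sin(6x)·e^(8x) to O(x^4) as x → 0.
6*x + 48*x**2 + 156*x**3 + O(x**4)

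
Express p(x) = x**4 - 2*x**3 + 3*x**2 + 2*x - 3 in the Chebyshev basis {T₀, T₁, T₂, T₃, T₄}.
(-9/8)T₀ + (1/2)T₁ + (2)T₂ + (-1/2)T₃ + (1/8)T₄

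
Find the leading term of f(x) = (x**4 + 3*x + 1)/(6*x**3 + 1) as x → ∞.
x/6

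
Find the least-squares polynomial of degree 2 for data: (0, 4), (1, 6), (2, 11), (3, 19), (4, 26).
128/35 + (139/70)x + (13/14)x²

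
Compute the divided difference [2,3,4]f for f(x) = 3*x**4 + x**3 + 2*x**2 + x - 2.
176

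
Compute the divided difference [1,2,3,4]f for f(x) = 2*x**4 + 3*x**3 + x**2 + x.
23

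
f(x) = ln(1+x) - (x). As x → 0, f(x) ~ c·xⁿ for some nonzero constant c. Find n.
2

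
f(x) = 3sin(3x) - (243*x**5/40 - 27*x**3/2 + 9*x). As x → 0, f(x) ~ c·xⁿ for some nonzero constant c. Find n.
7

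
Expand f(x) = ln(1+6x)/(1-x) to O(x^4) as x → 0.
6*x - 12*x**2 + 60*x**3 + O(x**4)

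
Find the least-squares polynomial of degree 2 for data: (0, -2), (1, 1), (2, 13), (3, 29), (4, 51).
-12/5 + (7/5)x + (3)x²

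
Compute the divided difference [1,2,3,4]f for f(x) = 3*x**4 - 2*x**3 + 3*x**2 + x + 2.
28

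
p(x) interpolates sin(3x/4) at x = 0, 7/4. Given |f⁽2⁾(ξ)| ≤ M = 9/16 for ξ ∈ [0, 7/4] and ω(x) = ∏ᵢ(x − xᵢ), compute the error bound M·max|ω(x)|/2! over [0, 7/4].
441/2048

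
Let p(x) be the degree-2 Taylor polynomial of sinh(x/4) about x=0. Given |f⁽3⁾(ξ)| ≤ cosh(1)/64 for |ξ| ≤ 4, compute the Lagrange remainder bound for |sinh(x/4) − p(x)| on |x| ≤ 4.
cosh(1)/6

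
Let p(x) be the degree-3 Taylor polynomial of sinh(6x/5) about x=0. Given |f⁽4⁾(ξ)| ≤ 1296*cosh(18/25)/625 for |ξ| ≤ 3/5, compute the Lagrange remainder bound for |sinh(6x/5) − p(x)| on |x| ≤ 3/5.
4374*cosh(18/25)/390625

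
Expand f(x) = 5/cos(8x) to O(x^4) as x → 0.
5 + 160*x**2 + O(x**4)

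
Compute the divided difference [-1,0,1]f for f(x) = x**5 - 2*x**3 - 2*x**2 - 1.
-2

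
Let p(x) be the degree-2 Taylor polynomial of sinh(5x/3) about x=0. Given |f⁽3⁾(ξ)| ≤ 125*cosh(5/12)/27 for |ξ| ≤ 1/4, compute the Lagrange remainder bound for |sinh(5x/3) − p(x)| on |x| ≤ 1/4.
125*cosh(5/12)/10368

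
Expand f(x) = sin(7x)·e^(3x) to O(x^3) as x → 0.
7*x + 21*x**2 + O(x**3)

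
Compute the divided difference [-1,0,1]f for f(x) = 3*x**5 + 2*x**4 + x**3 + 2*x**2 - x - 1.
4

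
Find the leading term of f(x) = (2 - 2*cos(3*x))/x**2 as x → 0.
9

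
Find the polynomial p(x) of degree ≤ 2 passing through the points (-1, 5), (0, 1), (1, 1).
2*x**2 - 2*x + 1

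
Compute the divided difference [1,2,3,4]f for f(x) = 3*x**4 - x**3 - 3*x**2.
29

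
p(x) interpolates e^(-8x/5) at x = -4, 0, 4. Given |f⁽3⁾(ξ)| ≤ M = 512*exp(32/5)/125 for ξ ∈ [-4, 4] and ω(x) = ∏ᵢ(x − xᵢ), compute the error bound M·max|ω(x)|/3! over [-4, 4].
32768*sqrt(3)*exp(32/5)/3375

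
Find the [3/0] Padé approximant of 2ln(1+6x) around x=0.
12*x*(12*x**2 - 3*x + 1)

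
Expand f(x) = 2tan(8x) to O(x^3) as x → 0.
16*x + O(x**3)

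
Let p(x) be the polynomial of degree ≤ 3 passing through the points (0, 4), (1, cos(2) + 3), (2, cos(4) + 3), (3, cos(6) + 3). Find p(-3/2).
135*cos(4)/16 - 35*cos(6)/16 - 189*cos(2)/16 + 153/16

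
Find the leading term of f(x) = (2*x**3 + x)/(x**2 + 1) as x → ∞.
2*x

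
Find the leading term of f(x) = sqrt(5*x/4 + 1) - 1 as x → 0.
5*x/8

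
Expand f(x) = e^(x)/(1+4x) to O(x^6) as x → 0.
1 - 3*x + 25*x**2/2 - 299*x**3/6 + 1595*x**4/8 - 95699*x**5/120 + O(x**6)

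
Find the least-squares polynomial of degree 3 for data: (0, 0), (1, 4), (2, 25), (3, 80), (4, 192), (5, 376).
1/63 + (412/189)x + (-83/63)x² + (86/27)x³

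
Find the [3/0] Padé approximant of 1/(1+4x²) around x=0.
1 - 4*x**2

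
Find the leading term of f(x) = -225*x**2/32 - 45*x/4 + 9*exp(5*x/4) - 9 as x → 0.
375*x**3/128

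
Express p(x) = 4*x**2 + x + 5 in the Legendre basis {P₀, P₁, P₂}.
(19/3)P₀ + P₁ + (8/3)P₂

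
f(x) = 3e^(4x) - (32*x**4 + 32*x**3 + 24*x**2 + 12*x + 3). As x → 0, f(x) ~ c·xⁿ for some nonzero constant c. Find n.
5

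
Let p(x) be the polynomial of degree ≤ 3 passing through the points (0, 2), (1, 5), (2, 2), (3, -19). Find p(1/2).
7/2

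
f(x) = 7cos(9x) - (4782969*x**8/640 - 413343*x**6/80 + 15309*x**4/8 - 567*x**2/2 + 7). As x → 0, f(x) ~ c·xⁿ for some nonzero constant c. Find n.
10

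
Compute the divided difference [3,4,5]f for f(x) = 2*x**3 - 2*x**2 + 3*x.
22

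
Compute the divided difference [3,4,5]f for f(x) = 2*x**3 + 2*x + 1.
24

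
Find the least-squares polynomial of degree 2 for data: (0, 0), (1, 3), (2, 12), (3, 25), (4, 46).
4/35 + (-1/35)x + (20/7)x²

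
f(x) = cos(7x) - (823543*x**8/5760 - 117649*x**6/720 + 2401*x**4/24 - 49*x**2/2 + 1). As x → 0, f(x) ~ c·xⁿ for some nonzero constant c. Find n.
10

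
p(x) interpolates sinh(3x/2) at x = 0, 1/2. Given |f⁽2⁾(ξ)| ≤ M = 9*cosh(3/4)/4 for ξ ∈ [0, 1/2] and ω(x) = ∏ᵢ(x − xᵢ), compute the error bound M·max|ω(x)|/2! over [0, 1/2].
9*cosh(3/4)/128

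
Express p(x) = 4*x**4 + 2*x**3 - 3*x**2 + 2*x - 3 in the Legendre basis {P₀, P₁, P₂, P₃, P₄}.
(-16/5)P₀ + (16/5)P₁ + (2/7)P₂ + (4/5)P₃ + (32/35)P₄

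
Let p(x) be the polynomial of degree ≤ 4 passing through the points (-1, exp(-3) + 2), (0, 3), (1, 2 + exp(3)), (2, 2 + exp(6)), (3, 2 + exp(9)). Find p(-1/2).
((-5*exp(9) - 70*exp(3) + 396 + 28*exp(6))*exp(3) + 35)*exp(-3)/128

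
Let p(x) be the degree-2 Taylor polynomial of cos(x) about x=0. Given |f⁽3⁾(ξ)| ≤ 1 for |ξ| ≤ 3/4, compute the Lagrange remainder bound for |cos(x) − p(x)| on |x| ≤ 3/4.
9/128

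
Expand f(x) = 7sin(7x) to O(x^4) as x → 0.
49*x - 2401*x**3/6 + O(x**4)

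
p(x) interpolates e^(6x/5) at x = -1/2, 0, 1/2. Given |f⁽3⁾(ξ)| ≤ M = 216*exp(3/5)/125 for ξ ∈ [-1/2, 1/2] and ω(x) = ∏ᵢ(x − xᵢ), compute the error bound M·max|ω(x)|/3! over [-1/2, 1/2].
sqrt(3)*exp(3/5)/125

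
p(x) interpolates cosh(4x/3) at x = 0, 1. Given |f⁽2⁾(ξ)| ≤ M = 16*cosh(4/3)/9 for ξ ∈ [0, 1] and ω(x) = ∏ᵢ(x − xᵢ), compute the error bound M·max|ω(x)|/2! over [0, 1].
2*cosh(4/3)/9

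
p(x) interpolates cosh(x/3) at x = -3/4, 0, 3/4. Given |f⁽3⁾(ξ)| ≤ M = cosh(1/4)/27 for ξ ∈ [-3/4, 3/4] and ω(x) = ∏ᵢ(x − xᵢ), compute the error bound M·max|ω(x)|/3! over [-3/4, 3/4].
sqrt(3)*cosh(1/4)/1728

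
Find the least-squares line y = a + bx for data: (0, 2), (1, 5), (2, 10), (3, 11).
a = 11/5, b = 16/5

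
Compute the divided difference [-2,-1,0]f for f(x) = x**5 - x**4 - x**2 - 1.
-23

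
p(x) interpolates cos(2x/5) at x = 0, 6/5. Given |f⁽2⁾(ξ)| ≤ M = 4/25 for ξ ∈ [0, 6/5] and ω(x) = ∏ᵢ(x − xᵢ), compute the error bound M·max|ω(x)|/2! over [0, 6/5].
18/625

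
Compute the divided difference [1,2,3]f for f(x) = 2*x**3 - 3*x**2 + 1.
9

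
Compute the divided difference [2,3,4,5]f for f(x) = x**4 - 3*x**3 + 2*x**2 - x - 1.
11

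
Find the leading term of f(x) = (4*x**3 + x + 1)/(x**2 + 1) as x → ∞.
4*x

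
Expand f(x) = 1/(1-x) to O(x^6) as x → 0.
1 + x + x**2 + x**3 + x**4 + x**5 + O(x**6)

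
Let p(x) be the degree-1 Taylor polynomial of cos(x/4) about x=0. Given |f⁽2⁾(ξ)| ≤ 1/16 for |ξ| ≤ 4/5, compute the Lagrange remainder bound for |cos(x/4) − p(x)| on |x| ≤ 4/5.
1/50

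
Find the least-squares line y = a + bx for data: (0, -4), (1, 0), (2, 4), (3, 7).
a = -19/5, b = 37/10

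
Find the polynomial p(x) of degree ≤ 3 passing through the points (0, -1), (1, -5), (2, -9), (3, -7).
x**3 - 3*x**2 - 2*x - 1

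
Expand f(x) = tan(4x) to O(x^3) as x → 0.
4*x + O(x**3)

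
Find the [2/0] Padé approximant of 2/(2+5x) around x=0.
25*x**2/4 - 5*x/2 + 1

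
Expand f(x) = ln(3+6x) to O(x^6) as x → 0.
log(3) + 2*x - 2*x**2 + 8*x**3/3 - 4*x**4 + 32*x**5/5 + O(x**6)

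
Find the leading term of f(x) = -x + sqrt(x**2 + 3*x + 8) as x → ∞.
3/2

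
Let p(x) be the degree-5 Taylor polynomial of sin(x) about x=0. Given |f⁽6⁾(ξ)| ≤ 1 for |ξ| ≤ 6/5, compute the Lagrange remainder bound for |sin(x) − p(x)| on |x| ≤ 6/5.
324/78125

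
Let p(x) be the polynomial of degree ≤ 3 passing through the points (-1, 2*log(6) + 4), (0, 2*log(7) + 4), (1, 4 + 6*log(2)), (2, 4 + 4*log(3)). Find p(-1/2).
log(7*2**(3/4)*21**(7/8)/4) + 4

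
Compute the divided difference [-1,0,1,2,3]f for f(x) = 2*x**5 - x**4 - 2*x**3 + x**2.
9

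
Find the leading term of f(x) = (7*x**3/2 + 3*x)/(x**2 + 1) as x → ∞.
7*x/2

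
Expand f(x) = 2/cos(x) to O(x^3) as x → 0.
2 + x**2 + O(x**3)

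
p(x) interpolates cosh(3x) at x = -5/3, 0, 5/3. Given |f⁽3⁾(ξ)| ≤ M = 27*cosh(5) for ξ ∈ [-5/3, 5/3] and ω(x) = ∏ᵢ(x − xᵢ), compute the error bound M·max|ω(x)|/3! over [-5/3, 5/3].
125*sqrt(3)*cosh(5)/27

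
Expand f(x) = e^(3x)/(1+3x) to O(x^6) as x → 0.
1 + 9*x**2/2 - 9*x**3 + 243*x**4/8 - 891*x**5/10 + O(x**6)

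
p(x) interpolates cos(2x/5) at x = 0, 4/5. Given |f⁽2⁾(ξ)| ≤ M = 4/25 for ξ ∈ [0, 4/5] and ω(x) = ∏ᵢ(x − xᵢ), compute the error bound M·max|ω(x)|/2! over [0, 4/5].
8/625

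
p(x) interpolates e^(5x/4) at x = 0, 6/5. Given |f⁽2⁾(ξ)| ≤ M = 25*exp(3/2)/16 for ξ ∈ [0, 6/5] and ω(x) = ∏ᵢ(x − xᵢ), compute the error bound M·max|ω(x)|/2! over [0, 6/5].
9*exp(3/2)/32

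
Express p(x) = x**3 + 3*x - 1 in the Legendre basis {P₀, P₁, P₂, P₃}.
-P₀ + (18/5)P₁ + (2/5)P₃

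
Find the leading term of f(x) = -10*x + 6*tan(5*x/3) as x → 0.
250*x**3/27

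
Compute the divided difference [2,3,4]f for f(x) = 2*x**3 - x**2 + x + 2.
17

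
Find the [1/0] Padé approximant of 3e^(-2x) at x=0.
3 - 6*x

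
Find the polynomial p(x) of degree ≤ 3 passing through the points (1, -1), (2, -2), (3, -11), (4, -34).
-x**3 + 2*x**2 - 2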